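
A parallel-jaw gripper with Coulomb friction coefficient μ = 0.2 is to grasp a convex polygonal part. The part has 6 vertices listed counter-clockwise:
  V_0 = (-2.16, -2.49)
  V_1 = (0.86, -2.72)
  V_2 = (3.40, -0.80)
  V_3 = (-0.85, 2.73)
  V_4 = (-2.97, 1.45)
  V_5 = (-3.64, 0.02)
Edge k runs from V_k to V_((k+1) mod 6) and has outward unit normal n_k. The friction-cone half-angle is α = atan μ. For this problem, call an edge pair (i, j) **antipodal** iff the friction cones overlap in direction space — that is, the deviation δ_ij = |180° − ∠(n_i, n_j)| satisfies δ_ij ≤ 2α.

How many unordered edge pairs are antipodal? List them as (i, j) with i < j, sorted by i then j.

count = 2; pairs: (1,3), (2,5)

α = atan 0.2 = 11.31°;  2α = 22.62°
n_0 = (-0.0759, -0.9971)
n_1 = (+0.6030, -0.7977)
n_2 = (+0.6389, +0.7693)
n_3 = (-0.5169, +0.8561)
n_4 = (-0.9055, +0.4243)
n_5 = (-0.8614, -0.5079)
  (0,1): δ = 138.56°  ·
  (0,2): δ = 35.36°  ·
  (0,3): δ = 35.48°  ·
  (0,4): δ = 69.25°  ·
  (0,5): δ = 124.88°  ·
  (1,2): δ = 76.80°  ·
  (1,3): δ = 5.96°  ✓
  (1,4): δ = 27.81°  ·
  (1,5): δ = 83.44°  ·
  (2,3): δ = 109.16°  ·
  (2,4): δ = 75.39°  ·
  (2,5): δ = 19.76°  ✓
  (3,4): δ = 146.23°  ·
  (3,5): δ = 90.60°  ·
  (4,5): δ = 124.37°  ·
antipodal pairs: 2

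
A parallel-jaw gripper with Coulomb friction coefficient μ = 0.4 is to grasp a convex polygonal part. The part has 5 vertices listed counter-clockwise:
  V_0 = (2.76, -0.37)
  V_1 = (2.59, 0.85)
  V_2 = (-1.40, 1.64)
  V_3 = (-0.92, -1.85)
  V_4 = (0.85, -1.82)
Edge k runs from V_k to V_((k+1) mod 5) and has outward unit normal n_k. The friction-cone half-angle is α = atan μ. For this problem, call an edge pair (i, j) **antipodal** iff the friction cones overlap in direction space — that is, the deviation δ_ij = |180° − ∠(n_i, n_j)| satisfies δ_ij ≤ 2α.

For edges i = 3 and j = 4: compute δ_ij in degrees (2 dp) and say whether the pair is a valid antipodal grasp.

α = atan 0.4 = 21.80°;  2α = 43.60°
edge 3: e_3 = (+1.77, +0.03);  n_3 = (+0.0169, -0.9999)
edge 4: e_4 = (+1.91, +1.45);  n_4 = (+0.6047, -0.7965)
∠(n_3, n_4) = 36.23°
δ = |180° − 36.23°| = 143.77°
143.77° > 2α = 43.60°  →  invalid

δ = 143.77°, invalid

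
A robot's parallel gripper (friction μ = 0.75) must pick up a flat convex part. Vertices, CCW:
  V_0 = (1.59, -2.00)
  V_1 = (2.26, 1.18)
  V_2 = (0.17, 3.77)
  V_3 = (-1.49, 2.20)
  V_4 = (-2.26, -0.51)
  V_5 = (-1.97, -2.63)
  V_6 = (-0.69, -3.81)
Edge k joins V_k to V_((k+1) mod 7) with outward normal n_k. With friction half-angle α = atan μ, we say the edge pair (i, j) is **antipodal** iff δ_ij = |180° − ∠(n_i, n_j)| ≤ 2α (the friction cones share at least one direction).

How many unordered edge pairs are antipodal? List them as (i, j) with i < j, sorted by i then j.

α = atan 0.75 = 36.87°;  2α = 73.74°
n_0 = (+0.9785, -0.2062)
n_1 = (+0.7782, +0.6280)
n_2 = (-0.6871, +0.7265)
n_3 = (-0.9619, +0.2733)
n_4 = (-0.9908, -0.1355)
n_5 = (-0.6778, -0.7352)
n_6 = (+0.6218, -0.7832)
  (0,1): δ = 129.20°  ·
  (0,2): δ = 34.70°  ✓
  (0,3): δ = 3.96°  ✓
  (0,4): δ = 19.69°  ✓
  (0,5): δ = 59.23°  ✓
  (0,6): δ = 140.34°  ·
  (1,2): δ = 85.50°  ·
  (1,3): δ = 54.76°  ✓
  (1,4): δ = 31.11°  ✓
  (1,5): δ = 8.43°  ✓
  (1,6): δ = 89.54°  ·
  (2,3): δ = 149.27°  ·
  (2,4): δ = 125.61°  ·
  (2,5): δ = 86.08°  ·
  (2,6): δ = 4.96°  ✓
  (3,4): δ = 156.35°  ·
  (3,5): δ = 116.81°  ·
  (3,6): δ = 35.69°  ✓
  (4,5): δ = 140.46°  ·
  (4,6): δ = 59.34°  ✓
  (5,6): δ = 98.88°  ·
antipodal pairs: 10

count = 10; pairs: (0,2), (0,3), (0,4), (0,5), (1,3), (1,4), (1,5), (2,6), (3,6), (4,6)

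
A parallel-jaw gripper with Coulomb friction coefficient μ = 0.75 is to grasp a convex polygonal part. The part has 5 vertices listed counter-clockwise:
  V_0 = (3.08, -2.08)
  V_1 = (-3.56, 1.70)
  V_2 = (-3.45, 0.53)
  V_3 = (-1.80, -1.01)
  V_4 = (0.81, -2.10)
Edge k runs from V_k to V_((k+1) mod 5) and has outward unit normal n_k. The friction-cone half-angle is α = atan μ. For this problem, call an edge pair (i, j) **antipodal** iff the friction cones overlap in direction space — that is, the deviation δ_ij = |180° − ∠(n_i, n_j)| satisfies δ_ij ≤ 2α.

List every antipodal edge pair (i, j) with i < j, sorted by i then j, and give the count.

count = 4; pairs: (0,1), (0,2), (0,3), (0,4)

α = atan 0.75 = 36.87°;  2α = 73.74°
n_0 = (+0.4947, +0.8690)
n_1 = (-0.9956, -0.0936)
n_2 = (-0.6823, -0.7311)
n_3 = (-0.3854, -0.9228)
n_4 = (+0.0088, -1.0000)
  (0,1): δ = 54.98°  ✓
  (0,2): δ = 13.37°  ✓
  (0,3): δ = 6.99°  ✓
  (0,4): δ = 30.16°  ✓
  (1,2): δ = 138.40°  ·
  (1,3): δ = 118.04°  ·
  (1,4): δ = 94.87°  ·
  (2,3): δ = 159.64°  ·
  (2,4): δ = 136.47°  ·
  (3,4): δ = 156.83°  ·
antipodal pairs: 4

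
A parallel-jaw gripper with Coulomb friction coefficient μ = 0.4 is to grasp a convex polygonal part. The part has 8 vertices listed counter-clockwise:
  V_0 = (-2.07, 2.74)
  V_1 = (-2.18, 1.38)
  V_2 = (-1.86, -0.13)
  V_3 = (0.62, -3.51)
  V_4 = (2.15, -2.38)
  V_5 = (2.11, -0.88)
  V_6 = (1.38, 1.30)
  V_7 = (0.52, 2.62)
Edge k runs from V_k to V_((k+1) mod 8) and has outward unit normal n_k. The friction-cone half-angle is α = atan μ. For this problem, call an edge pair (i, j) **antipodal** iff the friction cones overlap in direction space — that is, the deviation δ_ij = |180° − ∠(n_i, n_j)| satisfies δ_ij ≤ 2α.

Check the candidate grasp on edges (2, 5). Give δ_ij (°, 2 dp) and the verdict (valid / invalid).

δ = 17.75°, valid

α = atan 0.4 = 21.80°;  2α = 43.60°
edge 2: e_2 = (+2.48, -3.38);  n_2 = (-0.8063, -0.5916)
edge 5: e_5 = (-0.73, +2.18);  n_5 = (+0.9482, +0.3175)
∠(n_2, n_5) = 162.25°
δ = |180° − 162.25°| = 17.75°
17.75° ≤ 2α = 43.60°  →  valid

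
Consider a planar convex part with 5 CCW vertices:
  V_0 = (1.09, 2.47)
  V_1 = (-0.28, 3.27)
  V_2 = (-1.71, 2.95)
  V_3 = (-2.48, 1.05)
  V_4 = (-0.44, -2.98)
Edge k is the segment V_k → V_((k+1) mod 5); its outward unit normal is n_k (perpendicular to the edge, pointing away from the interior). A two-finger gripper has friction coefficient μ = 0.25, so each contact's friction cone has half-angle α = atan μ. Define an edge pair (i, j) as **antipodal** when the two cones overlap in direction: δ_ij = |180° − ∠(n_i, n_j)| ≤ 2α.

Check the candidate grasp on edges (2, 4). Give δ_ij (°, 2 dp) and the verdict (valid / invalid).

α = atan 0.25 = 14.04°;  2α = 28.07°
edge 2: e_2 = (-0.77, -1.90);  n_2 = (-0.9268, +0.3756)
edge 4: e_4 = (+1.53, +5.45);  n_4 = (+0.9628, -0.2703)
∠(n_2, n_4) = 173.62°
δ = |180° − 173.62°| = 6.38°
6.38° ≤ 2α = 28.07°  →  valid

δ = 6.38°, valid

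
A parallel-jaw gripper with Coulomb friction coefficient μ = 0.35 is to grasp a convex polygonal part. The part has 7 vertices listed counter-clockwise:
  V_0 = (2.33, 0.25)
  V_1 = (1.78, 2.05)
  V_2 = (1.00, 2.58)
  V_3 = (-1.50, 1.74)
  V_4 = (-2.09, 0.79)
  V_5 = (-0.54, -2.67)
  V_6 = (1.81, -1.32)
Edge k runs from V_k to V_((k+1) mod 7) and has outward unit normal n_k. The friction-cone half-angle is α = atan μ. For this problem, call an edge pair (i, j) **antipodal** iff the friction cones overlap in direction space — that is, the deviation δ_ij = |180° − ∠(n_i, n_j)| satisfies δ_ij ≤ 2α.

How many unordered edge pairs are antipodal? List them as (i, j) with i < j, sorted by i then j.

count = 5; pairs: (0,4), (1,4), (2,5), (3,5), (3,6)

α = atan 0.35 = 19.29°;  2α = 38.58°
n_0 = (+0.9564, +0.2922)
n_1 = (+0.5620, +0.8271)
n_2 = (-0.3185, +0.9479)
n_3 = (-0.8495, +0.5276)
n_4 = (-0.9126, -0.4088)
n_5 = (+0.4981, -0.8671)
n_6 = (+0.9493, -0.3144)
  (0,1): δ = 141.19°  ·
  (0,2): δ = 88.42°  ·
  (0,3): δ = 48.83°  ·
  (0,4): δ = 7.14°  ✓
  (0,5): δ = 102.89°  ·
  (0,6): δ = 144.68°  ·
  (1,2): δ = 127.23°  ·
  (1,3): δ = 87.65°  ·
  (1,4): δ = 31.67°  ✓
  (1,5): δ = 64.07°  ·
  (1,6): δ = 105.87°  ·
  (2,3): δ = 140.41°  ·
  (2,4): δ = 84.44°  ·
  (2,5): δ = 11.30°  ✓
  (2,6): δ = 53.10°  ·
  (3,4): δ = 124.03°  ·
  (3,5): δ = 28.28°  ✓
  (3,6): δ = 13.52°  ✓
  (4,5): δ = 84.26°  ·
  (4,6): δ = 42.46°  ·
  (5,6): δ = 138.20°  ·
antipodal pairs: 5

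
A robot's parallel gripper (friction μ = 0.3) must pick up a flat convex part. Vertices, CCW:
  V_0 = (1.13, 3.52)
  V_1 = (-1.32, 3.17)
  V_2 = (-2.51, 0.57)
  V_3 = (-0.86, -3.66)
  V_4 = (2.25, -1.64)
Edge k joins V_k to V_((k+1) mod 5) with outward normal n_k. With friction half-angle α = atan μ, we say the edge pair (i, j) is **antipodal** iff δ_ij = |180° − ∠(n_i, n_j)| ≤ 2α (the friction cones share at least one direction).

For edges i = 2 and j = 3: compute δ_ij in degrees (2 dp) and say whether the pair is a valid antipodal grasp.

α = atan 0.3 = 16.70°;  2α = 33.40°
edge 2: e_2 = (+1.65, -4.23);  n_2 = (-0.9316, -0.3634)
edge 3: e_3 = (+3.11, +2.02);  n_3 = (+0.5447, -0.8386)
∠(n_2, n_3) = 101.70°
δ = |180° − 101.70°| = 78.30°
78.30° > 2α = 33.40°  →  invalid

δ = 78.30°, invalid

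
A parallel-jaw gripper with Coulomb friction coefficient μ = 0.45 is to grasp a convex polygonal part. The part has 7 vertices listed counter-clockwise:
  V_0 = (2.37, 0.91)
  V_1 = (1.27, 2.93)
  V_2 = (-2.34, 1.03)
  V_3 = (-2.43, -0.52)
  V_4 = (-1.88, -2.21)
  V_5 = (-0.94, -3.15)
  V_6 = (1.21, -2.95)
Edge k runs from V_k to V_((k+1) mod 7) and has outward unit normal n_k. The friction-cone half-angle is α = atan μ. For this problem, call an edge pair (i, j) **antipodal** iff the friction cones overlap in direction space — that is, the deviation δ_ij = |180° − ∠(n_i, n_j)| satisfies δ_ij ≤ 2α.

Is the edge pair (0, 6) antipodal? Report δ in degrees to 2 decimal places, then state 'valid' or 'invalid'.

δ = 134.70°, invalid

α = atan 0.45 = 24.23°;  2α = 48.46°
edge 0: e_0 = (-1.10, +2.02);  n_0 = (+0.8782, +0.4782)
edge 6: e_6 = (+1.16, +3.86);  n_6 = (+0.9577, -0.2878)
∠(n_0, n_6) = 45.30°
δ = |180° − 45.30°| = 134.70°
134.70° > 2α = 48.46°  →  invalid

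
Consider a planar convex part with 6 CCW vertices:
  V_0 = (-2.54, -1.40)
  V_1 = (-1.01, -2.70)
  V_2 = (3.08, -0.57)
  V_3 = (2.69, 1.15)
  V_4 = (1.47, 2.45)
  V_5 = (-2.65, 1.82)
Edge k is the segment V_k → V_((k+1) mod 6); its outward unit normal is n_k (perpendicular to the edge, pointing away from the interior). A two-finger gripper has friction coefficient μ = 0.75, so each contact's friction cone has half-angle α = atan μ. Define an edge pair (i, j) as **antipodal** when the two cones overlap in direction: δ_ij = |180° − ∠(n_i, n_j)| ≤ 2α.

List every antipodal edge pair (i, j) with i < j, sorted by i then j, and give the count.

count = 7; pairs: (0,2), (0,3), (0,4), (1,4), (1,5), (2,5), (3,5)

α = atan 0.75 = 36.87°;  2α = 73.74°
n_0 = (-0.6475, -0.7621)
n_1 = (+0.4619, -0.8869)
n_2 = (+0.9752, +0.2211)
n_3 = (+0.7292, +0.6843)
n_4 = (-0.1512, +0.9885)
n_5 = (-0.9994, -0.0341)
  (0,1): δ = 112.14°  ·
  (0,2): δ = 36.87°  ✓
  (0,3): δ = 6.46°  ✓
  (0,4): δ = 49.05°  ✓
  (0,5): δ = 132.31°  ·
  (1,2): δ = 104.73°  ·
  (1,3): δ = 74.33°  ·
  (1,4): δ = 18.82°  ✓
  (1,5): δ = 64.45°  ✓
  (2,3): δ = 149.59°  ·
  (2,4): δ = 94.08°  ·
  (2,5): δ = 10.82°  ✓
  (3,4): δ = 124.49°  ·
  (3,5): δ = 41.23°  ✓
  (4,5): δ = 96.74°  ·
antipodal pairs: 7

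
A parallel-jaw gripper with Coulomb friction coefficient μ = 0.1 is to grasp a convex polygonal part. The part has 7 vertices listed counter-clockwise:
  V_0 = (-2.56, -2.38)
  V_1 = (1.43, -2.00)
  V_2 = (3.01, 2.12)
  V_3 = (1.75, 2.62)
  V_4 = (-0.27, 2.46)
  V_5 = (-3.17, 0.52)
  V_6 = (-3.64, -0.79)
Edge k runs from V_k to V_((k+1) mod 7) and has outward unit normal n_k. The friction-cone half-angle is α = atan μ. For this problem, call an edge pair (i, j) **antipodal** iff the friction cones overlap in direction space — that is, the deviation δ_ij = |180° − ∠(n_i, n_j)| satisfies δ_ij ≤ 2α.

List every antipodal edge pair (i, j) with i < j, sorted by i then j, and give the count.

α = atan 0.1 = 5.71°;  2α = 11.42°
n_0 = (+0.0948, -0.9955)
n_1 = (+0.9337, -0.3581)
n_2 = (+0.3688, +0.9295)
n_3 = (-0.0790, +0.9969)
n_4 = (-0.5560, +0.8312)
n_5 = (-0.9413, +0.3377)
n_6 = (-0.8272, -0.5619)
  (0,1): δ = 116.42°  ·
  (0,2): δ = 27.08°  ·
  (0,3): δ = 0.91°  ✓
  (0,4): δ = 28.34°  ·
  (0,5): δ = 64.82°  ·
  (0,6): δ = 118.75°  ·
  (1,2): δ = 90.66°  ·
  (1,3): δ = 64.49°  ·
  (1,4): δ = 35.24°  ·
  (1,5): δ = 1.24°  ✓
  (1,6): δ = 55.17°  ·
  (2,3): δ = 153.83°  ·
  (2,4): δ = 124.57°  ·
  (2,5): δ = 88.09°  ·
  (2,6): δ = 34.17°  ·
  (3,4): δ = 150.75°  ·
  (3,5): δ = 114.27°  ·
  (3,6): δ = 60.34°  ·
  (4,5): δ = 143.52°  ·
  (4,6): δ = 89.60°  ·
  (5,6): δ = 126.08°  ·
antipodal pairs: 2

count = 2; pairs: (0,3), (1,5)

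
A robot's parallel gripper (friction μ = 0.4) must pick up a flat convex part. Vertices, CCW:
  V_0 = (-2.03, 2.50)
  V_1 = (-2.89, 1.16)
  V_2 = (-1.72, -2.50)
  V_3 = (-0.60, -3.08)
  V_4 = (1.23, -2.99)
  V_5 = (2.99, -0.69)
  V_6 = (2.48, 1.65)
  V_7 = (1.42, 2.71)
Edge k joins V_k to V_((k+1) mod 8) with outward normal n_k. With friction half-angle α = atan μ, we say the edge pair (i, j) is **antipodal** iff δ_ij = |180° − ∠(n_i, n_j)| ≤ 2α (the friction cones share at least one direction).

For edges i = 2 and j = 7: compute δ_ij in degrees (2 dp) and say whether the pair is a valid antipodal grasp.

δ = 30.86°, valid

α = atan 0.4 = 21.80°;  2α = 43.60°
edge 2: e_2 = (+1.12, -0.58);  n_2 = (-0.4599, -0.8880)
edge 7: e_7 = (-3.45, -0.21);  n_7 = (-0.0608, +0.9982)
∠(n_2, n_7) = 149.14°
δ = |180° − 149.14°| = 30.86°
30.86° ≤ 2α = 43.60°  →  valid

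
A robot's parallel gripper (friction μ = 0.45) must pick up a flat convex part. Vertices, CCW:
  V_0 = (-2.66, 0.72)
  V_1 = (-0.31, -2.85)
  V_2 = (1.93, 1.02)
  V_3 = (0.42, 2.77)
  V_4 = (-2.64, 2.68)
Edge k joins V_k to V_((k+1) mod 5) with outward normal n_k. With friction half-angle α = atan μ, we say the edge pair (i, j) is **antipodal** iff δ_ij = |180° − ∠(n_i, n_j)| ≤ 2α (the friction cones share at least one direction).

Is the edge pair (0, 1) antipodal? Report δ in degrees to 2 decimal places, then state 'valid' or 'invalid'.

α = atan 0.45 = 24.23°;  2α = 48.46°
edge 0: e_0 = (+2.35, -3.57);  n_0 = (-0.8353, -0.5498)
edge 1: e_1 = (+2.24, +3.87);  n_1 = (+0.8655, -0.5009)
∠(n_0, n_1) = 116.58°
δ = |180° − 116.58°| = 63.42°
63.42° > 2α = 48.46°  →  invalid

δ = 63.42°, invalid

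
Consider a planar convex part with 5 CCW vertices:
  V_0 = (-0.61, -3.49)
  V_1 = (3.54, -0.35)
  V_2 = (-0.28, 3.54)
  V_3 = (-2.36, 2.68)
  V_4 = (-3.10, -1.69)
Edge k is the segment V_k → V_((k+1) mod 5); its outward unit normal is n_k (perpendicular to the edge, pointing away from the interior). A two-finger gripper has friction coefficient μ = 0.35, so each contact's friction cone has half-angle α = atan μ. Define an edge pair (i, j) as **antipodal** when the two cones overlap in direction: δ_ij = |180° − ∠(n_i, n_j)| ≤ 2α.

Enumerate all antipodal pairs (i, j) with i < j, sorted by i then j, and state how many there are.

count = 2; pairs: (0,2), (1,4)

α = atan 0.35 = 19.29°;  2α = 38.58°
n_0 = (+0.6034, -0.7975)
n_1 = (+0.7135, +0.7007)
n_2 = (-0.3821, +0.9241)
n_3 = (-0.9860, +0.1670)
n_4 = (-0.5858, -0.8104)
  (0,1): δ = 82.63°  ·
  (0,2): δ = 14.65°  ✓
  (0,3): δ = 43.28°  ·
  (0,4): δ = 107.03°  ·
  (1,2): δ = 112.02°  ·
  (1,3): δ = 54.09°  ·
  (1,4): δ = 9.66°  ✓
  (2,3): δ = 122.07°  ·
  (2,4): δ = 58.33°  ·
  (3,4): δ = 116.25°  ·
antipodal pairs: 2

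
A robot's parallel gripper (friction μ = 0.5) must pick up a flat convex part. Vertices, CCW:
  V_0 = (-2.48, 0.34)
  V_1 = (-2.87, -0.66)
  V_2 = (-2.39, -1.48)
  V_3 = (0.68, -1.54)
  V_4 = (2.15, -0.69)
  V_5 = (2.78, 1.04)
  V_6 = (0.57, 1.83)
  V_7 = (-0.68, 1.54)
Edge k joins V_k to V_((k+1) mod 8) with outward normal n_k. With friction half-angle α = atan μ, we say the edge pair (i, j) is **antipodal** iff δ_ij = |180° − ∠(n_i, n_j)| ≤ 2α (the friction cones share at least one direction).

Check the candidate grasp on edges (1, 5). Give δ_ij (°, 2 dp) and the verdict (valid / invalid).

δ = 39.99°, valid

α = atan 0.5 = 26.57°;  2α = 53.13°
edge 1: e_1 = (+0.48, -0.82);  n_1 = (-0.8630, -0.5052)
edge 5: e_5 = (-2.21, +0.79);  n_5 = (+0.3366, +0.9416)
∠(n_1, n_5) = 140.01°
δ = |180° − 140.01°| = 39.99°
39.99° ≤ 2α = 53.13°  →  valid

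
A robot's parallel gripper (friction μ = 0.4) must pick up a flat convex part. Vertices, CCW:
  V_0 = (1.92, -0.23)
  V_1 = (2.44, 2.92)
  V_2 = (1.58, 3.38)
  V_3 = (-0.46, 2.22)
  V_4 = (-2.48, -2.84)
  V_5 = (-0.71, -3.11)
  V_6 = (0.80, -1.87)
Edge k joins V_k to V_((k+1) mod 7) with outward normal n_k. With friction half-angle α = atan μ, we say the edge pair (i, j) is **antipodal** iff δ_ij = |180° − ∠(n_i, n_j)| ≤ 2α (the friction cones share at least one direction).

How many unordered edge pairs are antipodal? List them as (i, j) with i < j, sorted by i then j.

α = atan 0.4 = 21.80°;  2α = 43.60°
n_0 = (+0.9866, -0.1629)
n_1 = (+0.4717, +0.8818)
n_2 = (-0.4943, +0.8693)
n_3 = (-0.9287, +0.3708)
n_4 = (-0.1508, -0.9886)
n_5 = (+0.6346, -0.7728)
n_6 = (+0.8258, -0.5640)
  (0,1): δ = 108.77°  ·
  (0,2): δ = 51.00°  ·
  (0,3): δ = 12.39°  ✓
  (0,4): δ = 90.70°  ·
  (0,5): δ = 138.77°  ·
  (0,6): δ = 155.04°  ·
  (1,2): δ = 122.23°  ·
  (1,3): δ = 83.62°  ·
  (1,4): δ = 19.47°  ✓
  (1,5): δ = 67.53°  ·
  (1,6): δ = 83.81°  ·
  (2,3): δ = 141.39°  ·
  (2,4): δ = 38.30°  ✓
  (2,5): δ = 9.77°  ✓
  (2,6): δ = 26.05°  ✓
  (3,4): δ = 76.91°  ·
  (3,5): δ = 28.85°  ✓
  (3,6): δ = 12.57°  ✓
  (4,5): δ = 131.93°  ·
  (4,6): δ = 115.66°  ·
  (5,6): δ = 163.72°  ·
antipodal pairs: 7

count = 7; pairs: (0,3), (1,4), (2,4), (2,5), (2,6), (3,5), (3,6)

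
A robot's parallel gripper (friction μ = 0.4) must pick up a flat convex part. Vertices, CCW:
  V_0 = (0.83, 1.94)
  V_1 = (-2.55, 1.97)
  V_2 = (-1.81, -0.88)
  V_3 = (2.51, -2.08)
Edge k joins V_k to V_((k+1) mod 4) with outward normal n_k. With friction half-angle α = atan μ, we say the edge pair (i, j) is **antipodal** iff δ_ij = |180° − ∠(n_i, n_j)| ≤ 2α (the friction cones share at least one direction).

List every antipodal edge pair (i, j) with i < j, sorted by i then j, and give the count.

count = 2; pairs: (0,2), (1,3)

α = atan 0.4 = 21.80°;  2α = 43.60°
n_0 = (+0.0089, +1.0000)
n_1 = (-0.9679, -0.2513)
n_2 = (-0.2676, -0.9635)
n_3 = (+0.9227, +0.3856)
  (0,1): δ = 74.94°  ·
  (0,2): δ = 15.02°  ✓
  (0,3): δ = 113.19°  ·
  (1,2): δ = 120.08°  ·
  (1,3): δ = 8.13°  ✓
  (2,3): δ = 51.80°  ·
antipodal pairs: 2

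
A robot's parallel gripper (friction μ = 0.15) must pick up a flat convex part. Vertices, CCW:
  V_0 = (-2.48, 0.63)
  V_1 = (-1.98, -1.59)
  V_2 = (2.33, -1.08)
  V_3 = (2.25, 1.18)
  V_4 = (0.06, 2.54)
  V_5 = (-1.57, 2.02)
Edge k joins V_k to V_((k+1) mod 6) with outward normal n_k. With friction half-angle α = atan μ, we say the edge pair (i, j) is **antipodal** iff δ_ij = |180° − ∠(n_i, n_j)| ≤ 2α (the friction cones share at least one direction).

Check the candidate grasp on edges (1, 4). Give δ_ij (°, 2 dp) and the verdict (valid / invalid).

δ = 10.95°, valid

α = atan 0.15 = 8.53°;  2α = 17.06°
edge 1: e_1 = (+4.31, +0.51);  n_1 = (+0.1175, -0.9931)
edge 4: e_4 = (-1.63, -0.52);  n_4 = (-0.3039, +0.9527)
∠(n_1, n_4) = 169.05°
δ = |180° − 169.05°| = 10.95°
10.95° ≤ 2α = 17.06°  →  valid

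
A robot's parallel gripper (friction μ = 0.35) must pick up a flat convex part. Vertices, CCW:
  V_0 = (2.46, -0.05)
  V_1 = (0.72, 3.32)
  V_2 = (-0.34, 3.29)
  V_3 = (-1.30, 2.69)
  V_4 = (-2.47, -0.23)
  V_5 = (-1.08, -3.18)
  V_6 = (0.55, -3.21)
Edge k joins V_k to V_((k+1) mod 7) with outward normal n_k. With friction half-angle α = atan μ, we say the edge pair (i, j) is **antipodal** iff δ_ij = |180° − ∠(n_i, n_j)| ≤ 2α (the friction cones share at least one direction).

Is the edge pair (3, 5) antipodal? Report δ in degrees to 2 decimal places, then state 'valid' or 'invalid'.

δ = 69.22°, invalid

α = atan 0.35 = 19.29°;  2α = 38.58°
edge 3: e_3 = (-1.17, -2.92);  n_3 = (-0.9283, +0.3719)
edge 5: e_5 = (+1.63, -0.03);  n_5 = (-0.0184, -0.9998)
∠(n_3, n_5) = 110.78°
δ = |180° − 110.78°| = 69.22°
69.22° > 2α = 38.58°  →  invalid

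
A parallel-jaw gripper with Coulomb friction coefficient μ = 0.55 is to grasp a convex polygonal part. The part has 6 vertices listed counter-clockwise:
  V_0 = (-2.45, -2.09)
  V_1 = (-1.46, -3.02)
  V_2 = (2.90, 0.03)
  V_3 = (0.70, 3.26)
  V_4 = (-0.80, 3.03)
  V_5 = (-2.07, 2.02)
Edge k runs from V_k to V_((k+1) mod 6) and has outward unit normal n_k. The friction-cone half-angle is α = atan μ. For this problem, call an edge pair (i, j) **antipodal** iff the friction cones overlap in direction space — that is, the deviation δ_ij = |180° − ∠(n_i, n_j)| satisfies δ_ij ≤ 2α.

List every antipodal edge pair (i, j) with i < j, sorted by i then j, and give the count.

count = 6; pairs: (0,2), (0,3), (1,3), (1,4), (1,5), (2,5)

α = atan 0.55 = 28.81°;  2α = 57.62°
n_0 = (-0.6847, -0.7288)
n_1 = (+0.5732, -0.8194)
n_2 = (+0.8265, +0.5629)
n_3 = (-0.1516, +0.9884)
n_4 = (-0.6224, +0.7827)
n_5 = (-0.9958, +0.0921)
  (0,1): δ = 101.82°  ·
  (0,2): δ = 12.53°  ✓
  (0,3): δ = 51.93°  ✓
  (0,4): δ = 81.70°  ·
  (0,5): δ = 127.93°  ·
  (1,2): δ = 90.72°  ·
  (1,3): δ = 26.26°  ✓
  (1,4): δ = 3.52°  ✓
  (1,5): δ = 49.74°  ✓
  (2,3): δ = 115.54°  ·
  (2,4): δ = 85.76°  ·
  (2,5): δ = 39.54°  ✓
  (3,4): δ = 150.22°  ·
  (3,5): δ = 104.00°  ·
  (4,5): δ = 133.78°  ·
antipodal pairs: 6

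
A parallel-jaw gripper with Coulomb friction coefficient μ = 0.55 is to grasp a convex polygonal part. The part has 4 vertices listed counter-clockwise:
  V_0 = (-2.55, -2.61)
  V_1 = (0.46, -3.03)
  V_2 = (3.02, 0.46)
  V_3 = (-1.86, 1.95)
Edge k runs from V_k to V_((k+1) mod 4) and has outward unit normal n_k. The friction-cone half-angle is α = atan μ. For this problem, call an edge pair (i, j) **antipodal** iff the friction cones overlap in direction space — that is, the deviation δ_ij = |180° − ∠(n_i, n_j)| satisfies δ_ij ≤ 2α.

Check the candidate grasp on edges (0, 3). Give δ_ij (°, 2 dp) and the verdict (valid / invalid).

δ = 89.34°, invalid

α = atan 0.55 = 28.81°;  2α = 57.62°
edge 0: e_0 = (+3.01, -0.42);  n_0 = (-0.1382, -0.9904)
edge 3: e_3 = (-0.69, -4.56);  n_3 = (-0.9887, +0.1496)
∠(n_0, n_3) = 90.66°
δ = |180° − 90.66°| = 89.34°
89.34° > 2α = 57.62°  →  invalid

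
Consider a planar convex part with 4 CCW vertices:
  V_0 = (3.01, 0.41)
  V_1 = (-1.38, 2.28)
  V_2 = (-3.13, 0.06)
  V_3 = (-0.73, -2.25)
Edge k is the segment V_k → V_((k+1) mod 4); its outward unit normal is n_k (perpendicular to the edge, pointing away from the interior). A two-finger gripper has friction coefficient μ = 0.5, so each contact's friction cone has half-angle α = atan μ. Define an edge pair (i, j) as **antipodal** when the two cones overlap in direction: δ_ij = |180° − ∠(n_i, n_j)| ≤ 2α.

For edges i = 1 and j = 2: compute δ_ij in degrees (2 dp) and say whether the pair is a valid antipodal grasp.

δ = 95.66°, invalid

α = atan 0.5 = 26.57°;  2α = 53.13°
edge 1: e_1 = (-1.75, -2.22);  n_1 = (-0.7853, +0.6191)
edge 2: e_2 = (+2.40, -2.31);  n_2 = (-0.6935, -0.7205)
∠(n_1, n_2) = 84.34°
δ = |180° − 84.34°| = 95.66°
95.66° > 2α = 53.13°  →  invalid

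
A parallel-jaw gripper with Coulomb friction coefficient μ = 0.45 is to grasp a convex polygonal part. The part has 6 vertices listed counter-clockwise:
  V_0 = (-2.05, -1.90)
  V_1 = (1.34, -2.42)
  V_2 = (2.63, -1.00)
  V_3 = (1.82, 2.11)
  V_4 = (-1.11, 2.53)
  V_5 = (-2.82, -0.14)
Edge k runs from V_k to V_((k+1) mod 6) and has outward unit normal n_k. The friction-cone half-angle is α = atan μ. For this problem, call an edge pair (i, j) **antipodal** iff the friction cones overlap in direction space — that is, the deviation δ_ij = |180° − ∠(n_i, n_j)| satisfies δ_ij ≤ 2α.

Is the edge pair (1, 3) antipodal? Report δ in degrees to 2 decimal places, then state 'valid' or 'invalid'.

δ = 55.90°, invalid

α = atan 0.45 = 24.23°;  2α = 48.46°
edge 1: e_1 = (+1.29, +1.42);  n_1 = (+0.7402, -0.6724)
edge 3: e_3 = (-2.93, +0.42);  n_3 = (+0.1419, +0.9899)
∠(n_1, n_3) = 124.10°
δ = |180° − 124.10°| = 55.90°
55.90° > 2α = 48.46°  →  invalid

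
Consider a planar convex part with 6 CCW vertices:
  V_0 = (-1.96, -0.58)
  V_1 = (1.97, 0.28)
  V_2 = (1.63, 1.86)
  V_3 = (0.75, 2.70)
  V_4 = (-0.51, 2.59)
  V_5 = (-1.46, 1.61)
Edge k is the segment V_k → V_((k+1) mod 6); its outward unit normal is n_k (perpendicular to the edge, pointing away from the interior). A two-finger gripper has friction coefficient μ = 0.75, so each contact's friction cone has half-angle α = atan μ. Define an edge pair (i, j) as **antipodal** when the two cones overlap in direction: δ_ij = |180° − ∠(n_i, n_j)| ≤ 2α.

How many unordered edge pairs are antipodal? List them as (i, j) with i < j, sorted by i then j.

α = atan 0.75 = 36.87°;  2α = 73.74°
n_0 = (+0.2138, -0.9769)
n_1 = (+0.9776, +0.2104)
n_2 = (+0.6905, +0.7234)
n_3 = (-0.0870, +0.9962)
n_4 = (-0.7180, +0.6960)
n_5 = (-0.9749, +0.2226)
  (0,1): δ = 90.20°  ·
  (0,2): δ = 56.01°  ✓
  (0,3): δ = 7.35°  ✓
  (0,4): δ = 33.55°  ✓
  (0,5): δ = 64.80°  ✓
  (1,2): δ = 145.81°  ·
  (1,3): δ = 97.15°  ·
  (1,4): δ = 56.25°  ✓
  (1,5): δ = 25.01°  ✓
  (2,3): δ = 131.34°  ·
  (2,4): δ = 90.44°  ·
  (2,5): δ = 59.19°  ✓
  (3,4): δ = 139.10°  ·
  (3,5): δ = 107.85°  ·
  (4,5): δ = 148.75°  ·
antipodal pairs: 7

count = 7; pairs: (0,2), (0,3), (0,4), (0,5), (1,4), (1,5), (2,5)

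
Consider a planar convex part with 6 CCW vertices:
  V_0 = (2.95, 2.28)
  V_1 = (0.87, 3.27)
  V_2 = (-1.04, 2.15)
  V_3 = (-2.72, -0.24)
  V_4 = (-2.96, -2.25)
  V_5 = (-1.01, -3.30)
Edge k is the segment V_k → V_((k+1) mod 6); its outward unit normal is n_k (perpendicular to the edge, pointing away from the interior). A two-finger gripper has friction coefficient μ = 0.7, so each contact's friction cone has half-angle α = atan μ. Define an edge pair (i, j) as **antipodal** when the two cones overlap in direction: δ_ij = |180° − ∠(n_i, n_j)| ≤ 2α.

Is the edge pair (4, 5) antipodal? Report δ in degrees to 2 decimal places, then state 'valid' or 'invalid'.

δ = 97.06°, invalid

α = atan 0.7 = 34.99°;  2α = 69.98°
edge 4: e_4 = (+1.95, -1.05);  n_4 = (-0.4741, -0.8805)
edge 5: e_5 = (+3.96, +5.58);  n_5 = (+0.8155, -0.5787)
∠(n_4, n_5) = 82.94°
δ = |180° − 82.94°| = 97.06°
97.06° > 2α = 69.98°  →  invalid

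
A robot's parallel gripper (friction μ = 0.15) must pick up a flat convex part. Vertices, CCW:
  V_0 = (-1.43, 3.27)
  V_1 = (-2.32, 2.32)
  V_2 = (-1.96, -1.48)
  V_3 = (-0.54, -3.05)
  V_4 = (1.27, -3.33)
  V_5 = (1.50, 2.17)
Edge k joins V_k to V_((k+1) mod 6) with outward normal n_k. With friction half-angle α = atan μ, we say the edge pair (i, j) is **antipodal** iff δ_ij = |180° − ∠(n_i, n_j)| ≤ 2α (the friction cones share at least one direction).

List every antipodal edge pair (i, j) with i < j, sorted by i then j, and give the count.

count = 2; pairs: (1,4), (3,5)

α = atan 0.15 = 8.53°;  2α = 17.06°
n_0 = (-0.7298, +0.6837)
n_1 = (-0.9955, -0.0943)
n_2 = (-0.7416, -0.6708)
n_3 = (-0.1529, -0.9882)
n_4 = (+0.9991, -0.0418)
n_5 = (+0.3515, +0.9362)
  (0,1): δ = 131.46°  ·
  (0,2): δ = 94.74°  ·
  (0,3): δ = 55.66°  ·
  (0,4): δ = 40.74°  ·
  (0,5): δ = 112.55°  ·
  (1,2): δ = 143.28°  ·
  (1,3): δ = 104.21°  ·
  (1,4): δ = 7.81°  ✓
  (1,5): δ = 64.01°  ·
  (2,3): δ = 140.92°  ·
  (2,4): δ = 44.52°  ·
  (2,5): δ = 27.29°  ·
  (3,4): δ = 83.60°  ·
  (3,5): δ = 11.78°  ✓
  (4,5): δ = 108.18°  ·
antipodal pairs: 2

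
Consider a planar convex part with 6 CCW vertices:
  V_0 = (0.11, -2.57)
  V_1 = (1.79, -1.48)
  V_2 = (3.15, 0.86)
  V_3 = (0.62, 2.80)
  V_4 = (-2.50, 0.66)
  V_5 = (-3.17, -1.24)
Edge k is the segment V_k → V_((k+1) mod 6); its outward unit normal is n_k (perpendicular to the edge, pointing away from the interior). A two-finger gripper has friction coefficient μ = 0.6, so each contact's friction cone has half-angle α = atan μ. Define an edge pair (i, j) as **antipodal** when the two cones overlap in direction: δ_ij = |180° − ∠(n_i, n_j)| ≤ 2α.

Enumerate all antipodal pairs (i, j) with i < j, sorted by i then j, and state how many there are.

α = atan 0.6 = 30.96°;  2α = 61.93°
n_0 = (+0.5443, -0.8389)
n_1 = (+0.8646, -0.5025)
n_2 = (+0.6085, +0.7936)
n_3 = (-0.5656, +0.8247)
n_4 = (-0.9431, +0.3326)
n_5 = (-0.3758, -0.9267)
  (0,1): δ = 153.14°  ·
  (0,2): δ = 70.46°  ·
  (0,3): δ = 1.47°  ✓
  (0,4): δ = 37.60°  ✓
  (0,5): δ = 124.95°  ·
  (1,2): δ = 97.32°  ·
  (1,3): δ = 25.39°  ✓
  (1,4): δ = 10.74°  ✓
  (1,5): δ = 98.09°  ·
  (2,3): δ = 108.07°  ·
  (2,4): δ = 71.94°  ·
  (2,5): δ = 15.41°  ✓
  (3,4): δ = 143.87°  ·
  (3,5): δ = 56.52°  ✓
  (4,5): δ = 92.65°  ·
antipodal pairs: 6

count = 6; pairs: (0,3), (0,4), (1,3), (1,4), (2,5), (3,5)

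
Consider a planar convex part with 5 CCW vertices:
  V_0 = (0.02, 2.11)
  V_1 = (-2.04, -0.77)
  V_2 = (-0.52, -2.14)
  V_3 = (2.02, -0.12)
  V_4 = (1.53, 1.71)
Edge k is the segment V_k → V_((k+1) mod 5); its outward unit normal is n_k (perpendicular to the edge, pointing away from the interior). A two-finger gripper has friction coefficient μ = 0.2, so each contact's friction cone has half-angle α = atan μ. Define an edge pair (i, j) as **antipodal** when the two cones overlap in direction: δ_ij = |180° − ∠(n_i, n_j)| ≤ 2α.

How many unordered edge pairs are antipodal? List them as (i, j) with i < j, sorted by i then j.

count = 1; pairs: (0,2)

α = atan 0.2 = 11.31°;  2α = 22.62°
n_0 = (-0.8134, +0.5818)
n_1 = (-0.6695, -0.7428)
n_2 = (+0.6224, -0.7827)
n_3 = (+0.9660, +0.2586)
n_4 = (+0.2561, +0.9667)
  (0,1): δ = 96.45°  ·
  (0,2): δ = 15.93°  ✓
  (0,3): δ = 50.57°  ·
  (0,4): δ = 110.74°  ·
  (1,2): δ = 99.48°  ·
  (1,3): δ = 32.98°  ·
  (1,4): δ = 27.19°  ·
  (2,3): δ = 113.50°  ·
  (2,4): δ = 53.33°  ·
  (3,4): δ = 119.83°  ·
antipodal pairs: 1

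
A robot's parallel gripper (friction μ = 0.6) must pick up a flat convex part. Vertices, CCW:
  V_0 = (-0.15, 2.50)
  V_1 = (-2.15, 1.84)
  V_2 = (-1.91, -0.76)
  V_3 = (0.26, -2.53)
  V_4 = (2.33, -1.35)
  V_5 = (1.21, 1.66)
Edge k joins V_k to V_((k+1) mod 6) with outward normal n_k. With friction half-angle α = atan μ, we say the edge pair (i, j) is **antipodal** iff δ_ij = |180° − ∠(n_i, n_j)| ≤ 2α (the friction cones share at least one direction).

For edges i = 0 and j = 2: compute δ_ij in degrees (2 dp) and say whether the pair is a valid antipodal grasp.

δ = 57.47°, valid

α = atan 0.6 = 30.96°;  2α = 61.93°
edge 0: e_0 = (-2.00, -0.66);  n_0 = (-0.3134, +0.9496)
edge 2: e_2 = (+2.17, -1.77);  n_2 = (-0.6321, -0.7749)
∠(n_0, n_2) = 122.53°
δ = |180° − 122.53°| = 57.47°
57.47° ≤ 2α = 61.93°  →  valid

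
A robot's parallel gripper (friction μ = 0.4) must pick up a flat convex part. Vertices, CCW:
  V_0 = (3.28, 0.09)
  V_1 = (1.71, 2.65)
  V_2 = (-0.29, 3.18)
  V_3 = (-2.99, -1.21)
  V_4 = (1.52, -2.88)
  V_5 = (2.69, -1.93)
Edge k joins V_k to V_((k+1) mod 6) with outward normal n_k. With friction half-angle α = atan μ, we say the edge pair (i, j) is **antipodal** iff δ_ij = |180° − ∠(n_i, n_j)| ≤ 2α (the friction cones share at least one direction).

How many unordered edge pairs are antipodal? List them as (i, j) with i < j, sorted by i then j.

count = 4; pairs: (0,3), (1,3), (2,4), (2,5)

α = atan 0.4 = 21.80°;  2α = 43.60°
n_0 = (+0.8525, +0.5228)
n_1 = (+0.2562, +0.9666)
n_2 = (-0.8518, +0.5239)
n_3 = (-0.3472, -0.9378)
n_4 = (+0.6303, -0.7763)
n_5 = (+0.9599, -0.2804)
  (0,1): δ = 136.36°  ·
  (0,2): δ = 63.11°  ·
  (0,3): δ = 38.16°  ✓
  (0,4): δ = 97.56°  ·
  (0,5): δ = 132.20°  ·
  (1,2): δ = 106.75°  ·
  (1,3): δ = 5.48°  ✓
  (1,4): δ = 53.92°  ·
  (1,5): δ = 88.56°  ·
  (2,3): δ = 78.73°  ·
  (2,4): δ = 19.33°  ✓
  (2,5): δ = 15.31°  ✓
  (3,4): δ = 120.61°  ·
  (3,5): δ = 85.96°  ·
  (4,5): δ = 145.36°  ·
antipodal pairs: 4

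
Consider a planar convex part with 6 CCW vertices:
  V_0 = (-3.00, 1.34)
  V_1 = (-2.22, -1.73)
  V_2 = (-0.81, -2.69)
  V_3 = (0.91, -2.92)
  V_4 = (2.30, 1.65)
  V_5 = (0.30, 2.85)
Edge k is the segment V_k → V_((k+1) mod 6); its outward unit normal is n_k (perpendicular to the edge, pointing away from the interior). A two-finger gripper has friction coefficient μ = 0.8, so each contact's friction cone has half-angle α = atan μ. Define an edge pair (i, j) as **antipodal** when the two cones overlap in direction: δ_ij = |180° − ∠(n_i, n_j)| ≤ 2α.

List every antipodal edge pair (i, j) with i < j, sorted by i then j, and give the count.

α = atan 0.8 = 38.66°;  2α = 77.32°
n_0 = (-0.9692, -0.2462)
n_1 = (-0.5628, -0.8266)
n_2 = (-0.1325, -0.9912)
n_3 = (+0.9567, -0.2910)
n_4 = (+0.5145, +0.8575)
n_5 = (-0.4161, +0.9093)
  (0,1): δ = 138.50°  ·
  (0,2): δ = 111.87°  ·
  (0,3): δ = 31.17°  ✓
  (0,4): δ = 44.78°  ✓
  (0,5): δ = 100.33°  ·
  (1,2): δ = 153.37°  ·
  (1,3): δ = 72.67°  ✓
  (1,4): δ = 3.29°  ✓
  (1,5): δ = 58.84°  ✓
  (2,3): δ = 99.30°  ·
  (2,4): δ = 23.35°  ✓
  (2,5): δ = 32.20°  ✓
  (3,4): δ = 104.05°  ·
  (3,5): δ = 48.49°  ✓
  (4,5): δ = 124.45°  ·
antipodal pairs: 8

count = 8; pairs: (0,3), (0,4), (1,3), (1,4), (1,5), (2,4), (2,5), (3,5)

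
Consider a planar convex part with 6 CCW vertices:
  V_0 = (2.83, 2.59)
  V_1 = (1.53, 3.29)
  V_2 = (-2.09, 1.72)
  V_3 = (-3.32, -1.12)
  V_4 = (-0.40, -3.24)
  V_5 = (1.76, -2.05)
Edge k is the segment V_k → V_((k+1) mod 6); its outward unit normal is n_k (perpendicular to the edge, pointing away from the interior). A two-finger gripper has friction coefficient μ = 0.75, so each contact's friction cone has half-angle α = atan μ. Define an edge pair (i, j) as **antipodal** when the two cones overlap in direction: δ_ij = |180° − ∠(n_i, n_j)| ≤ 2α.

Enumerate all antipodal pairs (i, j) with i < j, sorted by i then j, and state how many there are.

α = atan 0.75 = 36.87°;  2α = 73.74°
n_0 = (+0.4741, +0.8805)
n_1 = (-0.3979, +0.9174)
n_2 = (-0.9176, +0.3974)
n_3 = (-0.5875, -0.8092)
n_4 = (+0.4825, -0.8759)
n_5 = (+0.9744, -0.2247)
  (0,1): δ = 128.25°  ·
  (0,2): δ = 85.12°  ·
  (0,3): δ = 7.68°  ✓
  (0,4): δ = 57.15°  ✓
  (0,5): δ = 105.32°  ·
  (1,2): δ = 136.86°  ·
  (1,3): δ = 59.43°  ✓
  (1,4): δ = 5.41°  ✓
  (1,5): δ = 53.57°  ✓
  (2,3): δ = 102.56°  ·
  (2,4): δ = 37.73°  ✓
  (2,5): δ = 10.43°  ✓
  (3,4): δ = 115.17°  ·
  (3,5): δ = 67.00°  ✓
  (4,5): δ = 131.84°  ·
antipodal pairs: 8

count = 8; pairs: (0,3), (0,4), (1,3), (1,4), (1,5), (2,4), (2,5), (3,5)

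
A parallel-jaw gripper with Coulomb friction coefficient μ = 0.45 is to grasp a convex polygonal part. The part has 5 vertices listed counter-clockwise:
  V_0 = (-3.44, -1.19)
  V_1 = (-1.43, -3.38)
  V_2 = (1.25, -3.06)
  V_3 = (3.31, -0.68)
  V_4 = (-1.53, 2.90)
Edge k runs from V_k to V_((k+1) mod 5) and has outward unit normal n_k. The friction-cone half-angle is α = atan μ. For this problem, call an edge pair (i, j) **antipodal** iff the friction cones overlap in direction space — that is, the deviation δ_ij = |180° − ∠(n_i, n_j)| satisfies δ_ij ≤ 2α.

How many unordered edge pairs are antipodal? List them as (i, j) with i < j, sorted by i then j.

count = 3; pairs: (0,3), (1,3), (2,4)

α = atan 0.45 = 24.23°;  2α = 48.46°
n_0 = (-0.7367, -0.6762)
n_1 = (+0.1186, -0.9929)
n_2 = (+0.7561, -0.6544)
n_3 = (+0.5947, +0.8040)
n_4 = (-0.9061, +0.4231)
  (0,1): δ = 125.74°  ·
  (0,2): δ = 83.42°  ·
  (0,3): δ = 10.96°  ✓
  (0,4): δ = 112.42°  ·
  (1,2): δ = 137.69°  ·
  (1,3): δ = 43.30°  ✓
  (1,4): δ = 58.16°  ·
  (2,3): δ = 85.61°  ·
  (2,4): δ = 15.85°  ✓
  (3,4): δ = 78.54°  ·
antipodal pairs: 3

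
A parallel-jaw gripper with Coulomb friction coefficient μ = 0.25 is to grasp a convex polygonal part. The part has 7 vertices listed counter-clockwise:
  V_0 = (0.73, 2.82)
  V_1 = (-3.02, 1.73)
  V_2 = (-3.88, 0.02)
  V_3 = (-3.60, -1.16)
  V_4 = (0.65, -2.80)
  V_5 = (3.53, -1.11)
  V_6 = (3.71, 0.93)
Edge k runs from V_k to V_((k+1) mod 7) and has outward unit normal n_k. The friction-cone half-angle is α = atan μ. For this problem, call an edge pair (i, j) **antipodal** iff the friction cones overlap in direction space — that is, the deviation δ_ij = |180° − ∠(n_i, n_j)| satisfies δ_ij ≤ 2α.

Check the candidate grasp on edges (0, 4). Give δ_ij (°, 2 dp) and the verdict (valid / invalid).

δ = 14.20°, valid

α = atan 0.25 = 14.04°;  2α = 28.07°
edge 0: e_0 = (-3.75, -1.09);  n_0 = (-0.2791, +0.9603)
edge 4: e_4 = (+2.88, +1.69);  n_4 = (+0.5061, -0.8625)
∠(n_0, n_4) = 165.80°
δ = |180° − 165.80°| = 14.20°
14.20° ≤ 2α = 28.07°  →  valid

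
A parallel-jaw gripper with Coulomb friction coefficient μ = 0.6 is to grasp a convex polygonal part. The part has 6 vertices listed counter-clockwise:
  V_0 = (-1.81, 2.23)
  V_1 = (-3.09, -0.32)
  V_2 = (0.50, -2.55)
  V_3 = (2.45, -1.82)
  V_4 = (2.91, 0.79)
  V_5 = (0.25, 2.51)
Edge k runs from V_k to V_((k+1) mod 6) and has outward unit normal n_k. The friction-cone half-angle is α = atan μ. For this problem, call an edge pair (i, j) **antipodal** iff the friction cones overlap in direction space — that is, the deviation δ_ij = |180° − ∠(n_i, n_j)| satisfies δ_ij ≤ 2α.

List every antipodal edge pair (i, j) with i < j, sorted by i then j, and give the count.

α = atan 0.6 = 30.96°;  2α = 61.93°
n_0 = (-0.8937, +0.4486)
n_1 = (-0.5277, -0.8495)
n_2 = (+0.3506, -0.9365)
n_3 = (+0.9848, -0.1736)
n_4 = (+0.5430, +0.8397)
n_5 = (-0.1347, +0.9909)
  (0,1): δ = 95.19°  ·
  (0,2): δ = 42.82°  ✓
  (0,3): δ = 16.66°  ✓
  (0,4): δ = 83.77°  ·
  (0,5): δ = 124.40°  ·
  (1,2): δ = 127.63°  ·
  (1,3): δ = 68.15°  ·
  (1,4): δ = 1.04°  ✓
  (1,5): δ = 39.59°  ✓
  (2,3): δ = 120.52°  ·
  (2,4): δ = 53.41°  ✓
  (2,5): δ = 12.78°  ✓
  (3,4): δ = 112.89°  ·
  (3,5): δ = 72.26°  ·
  (4,5): δ = 139.37°  ·
antipodal pairs: 6

count = 6; pairs: (0,2), (0,3), (1,4), (1,5), (2,4), (2,5)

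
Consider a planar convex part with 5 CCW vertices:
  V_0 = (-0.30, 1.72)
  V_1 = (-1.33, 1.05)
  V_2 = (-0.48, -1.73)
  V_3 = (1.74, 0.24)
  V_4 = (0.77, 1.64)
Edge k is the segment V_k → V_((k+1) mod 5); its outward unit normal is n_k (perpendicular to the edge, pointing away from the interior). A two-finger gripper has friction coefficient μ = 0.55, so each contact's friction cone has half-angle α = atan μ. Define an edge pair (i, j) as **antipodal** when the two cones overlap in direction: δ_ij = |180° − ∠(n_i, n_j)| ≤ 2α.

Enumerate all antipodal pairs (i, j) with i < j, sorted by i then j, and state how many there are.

α = atan 0.55 = 28.81°;  2α = 57.62°
n_0 = (-0.5453, +0.8383)
n_1 = (-0.9563, -0.2924)
n_2 = (+0.6637, -0.7480)
n_3 = (+0.8220, +0.5695)
n_4 = (+0.0746, +0.9972)
  (0,1): δ = 106.04°  ·
  (0,2): δ = 8.54°  ✓
  (0,3): δ = 91.67°  ·
  (0,4): δ = 142.68°  ·
  (1,2): δ = 65.42°  ·
  (1,3): δ = 17.72°  ✓
  (1,4): δ = 68.72°  ·
  (2,3): δ = 96.87°  ·
  (2,4): δ = 45.86°  ✓
  (3,4): δ = 128.99°  ·
antipodal pairs: 3

count = 3; pairs: (0,2), (1,3), (2,4)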